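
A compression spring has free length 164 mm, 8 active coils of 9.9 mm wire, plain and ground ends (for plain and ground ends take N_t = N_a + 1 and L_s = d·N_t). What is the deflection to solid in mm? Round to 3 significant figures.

74.9 mm

N_t = 9; L_s = 9.9·9 = 89.1 mm
δ_solid = L₀ − L_s = 164 − 89.1 = 74.9 mm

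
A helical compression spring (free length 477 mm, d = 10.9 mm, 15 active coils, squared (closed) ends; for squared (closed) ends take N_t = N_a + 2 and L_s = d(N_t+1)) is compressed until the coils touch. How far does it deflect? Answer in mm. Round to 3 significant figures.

281 mm

N_t = 17; L_s = 10.9·18 = 196.2 mm
δ_solid = L₀ − L_s = 477 − 196.2 = 280.8 mm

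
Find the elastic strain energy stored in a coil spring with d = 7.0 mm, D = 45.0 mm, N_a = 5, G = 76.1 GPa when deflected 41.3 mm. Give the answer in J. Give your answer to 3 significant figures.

k = Gd⁴/(8D³N_a) = (76.1×10³)(7.0⁴)/(8·45.0³·5) = 50.128 N/mm
U = ½kδ² = 0.5 × 50.128 × 41.3² = 42751 N·mm = 42.751 J

42.8 J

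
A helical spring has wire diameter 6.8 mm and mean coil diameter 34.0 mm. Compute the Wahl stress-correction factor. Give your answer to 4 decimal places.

1.3105

C = D/d = 34.0/6.8 = 5.0000
K_W = (4C−1)/(4C−4) + 0.615/C = 19.000/16.000 + 0.1230 = 1.3105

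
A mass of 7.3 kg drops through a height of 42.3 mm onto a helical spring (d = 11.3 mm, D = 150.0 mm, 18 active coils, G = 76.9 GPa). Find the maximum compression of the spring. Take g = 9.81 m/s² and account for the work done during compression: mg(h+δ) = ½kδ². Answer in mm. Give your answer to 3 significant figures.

k = Gd⁴/(8D³N_a) = (76.9×10³)(11.3⁴)/(8·150.0³·18) = 2.5799 N/mm
W = mg = 7.3 × 9.81 = 71.613 N
½kδ² − Wδ − Wh = 0 → δ = (W + √(W² + 2kWh))/k
δ = (71.613 + √(5128.4 + 15630.3))/2.5799 = (71.613 + 144.08)/2.5799 = 83.604 mm

83.6 mm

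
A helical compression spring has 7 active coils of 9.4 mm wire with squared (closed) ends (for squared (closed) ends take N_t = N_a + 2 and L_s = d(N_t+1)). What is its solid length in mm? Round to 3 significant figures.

squared (closed) ends: N_t = N_a + 2 = 7 + 2 = 9
L_s = d·(N_t+1) = 9.4 × 10 = 94 mm

94.0 mm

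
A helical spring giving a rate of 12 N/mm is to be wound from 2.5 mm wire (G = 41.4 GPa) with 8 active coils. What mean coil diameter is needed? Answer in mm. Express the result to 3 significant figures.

D = (Gd⁴/(8N_a·k))^(1/3) = (41.4×10³·2.5⁴/(8·8·12))^(1/3)
  = (2105.71)^(1/3) = 12.8174 mm

12.8 mm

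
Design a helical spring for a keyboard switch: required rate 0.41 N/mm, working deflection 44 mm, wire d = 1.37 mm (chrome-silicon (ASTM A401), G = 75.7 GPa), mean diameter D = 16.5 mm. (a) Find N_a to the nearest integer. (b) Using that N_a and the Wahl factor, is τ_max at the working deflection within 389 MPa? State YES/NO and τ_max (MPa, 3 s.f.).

N_a = Gd⁴/(8D³k) = (75.7×10³)(1.37⁴)/(8·16.5³·0.41) = 18.1 → N_a = 18
Actual rate k = Gd⁴/(8D³·18) = 0.41225 N/mm
Working load F = kδ = 0.41225·44 = 18.139 N
C = 16.5/1.37 = 12.0438; K_W = (4C−1)/(4C−4)+0.615/C = 1.1190
τ_max = K_W·8FD/(πd³) = 1.1190·296.4 = 331.66 MPa
τ_max ≤ 389 MPa → acceptable

(a) 18 coils; (b) YES, τ_max = 332 MPa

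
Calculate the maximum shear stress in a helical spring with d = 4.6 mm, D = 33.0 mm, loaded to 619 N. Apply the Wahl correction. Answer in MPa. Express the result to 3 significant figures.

645 MPa

Spring index C = D/d = 33.0/4.6 = 7.1739
K_W = (4C−1)/(4C−4) + 0.615/C = 27.696/24.696 + 0.0857 = 1.2072
τ₀ = 8FD/(πd³) = 8·619·33.0/(π·4.6³) = 163416/305.79 = 534.41 MPa
τ_max = K·τ₀ = 1.2072 × 534.41 = 645.14 MPa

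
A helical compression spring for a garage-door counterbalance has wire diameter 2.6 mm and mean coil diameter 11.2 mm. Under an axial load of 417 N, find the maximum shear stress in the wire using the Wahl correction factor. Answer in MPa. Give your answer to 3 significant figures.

Spring index C = D/d = 11.2/2.6 = 4.3077
K_W = (4C−1)/(4C−4) + 0.615/C = 16.231/13.231 + 0.1428 = 1.3695
τ₀ = 8FD/(πd³) = 8·417·11.2/(π·2.6³) = 37363.2/55.217 = 676.67 MPa
τ_max = K·τ₀ = 1.3695 × 676.67 = 926.7 MPa

927 MPa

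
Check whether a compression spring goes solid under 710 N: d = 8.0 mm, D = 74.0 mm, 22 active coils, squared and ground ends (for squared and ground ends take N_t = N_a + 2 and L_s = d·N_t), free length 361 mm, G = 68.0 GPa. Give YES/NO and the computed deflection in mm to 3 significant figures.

k = Gd⁴/(8D³N_a) = (68.0×10³)(8.0⁴)/(8·74.0³·22) = 3.9054 N/mm
N_t = 24; L_s = 8.0·24 = 192 mm; δ_solid = L₀ − L_s = 361 − 192 = 169 mm
δ = F/k = 710/3.9054 = 181.8 mm
δ ≥ δ_solid → spring goes solid

YES, δ = 182 mm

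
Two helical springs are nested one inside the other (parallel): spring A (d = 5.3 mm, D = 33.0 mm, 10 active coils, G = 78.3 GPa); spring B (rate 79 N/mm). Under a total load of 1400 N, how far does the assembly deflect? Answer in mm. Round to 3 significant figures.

k_A = Gd⁴/(8D³N_a) = (78.3×10³)(5.3⁴)/(8·33.0³·10) = 21.49 N/mm
Parallel: k_eq = 21.49 + 79 = 100.49 N/mm
δ = F/k_eq = 1400/100.49 = 13.932 mm

13.9 mm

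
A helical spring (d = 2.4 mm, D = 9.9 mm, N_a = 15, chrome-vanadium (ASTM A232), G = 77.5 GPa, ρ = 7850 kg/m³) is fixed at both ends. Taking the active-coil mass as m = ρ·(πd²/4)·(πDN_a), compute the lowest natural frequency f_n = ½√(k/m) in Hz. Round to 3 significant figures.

577 Hz

k = Gd⁴/(8D³N_a) = (77.5×10³)(2.4⁴)/(8·9.9³·15) = 22.083 N/mm = 22083 N/m
Wire length L = πDN_a = π·9.9·15 = 466.53 mm
m = ρ·(πd²/4)·L = 7850 × 4.5239×10⁻⁶ m² × 0.46653 m = 0.016568 kg
f_n = ½√(k/m) = 0.5·√(22083/0.016568) = 0.5·√(1.3329e+06) = 577.26 Hz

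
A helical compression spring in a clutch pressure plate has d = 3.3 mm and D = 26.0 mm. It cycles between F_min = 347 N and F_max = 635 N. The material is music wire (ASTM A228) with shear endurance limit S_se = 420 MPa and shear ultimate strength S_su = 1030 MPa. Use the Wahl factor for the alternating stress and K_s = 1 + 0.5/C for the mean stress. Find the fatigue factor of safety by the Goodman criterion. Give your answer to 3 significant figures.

0.594

C = D/d = 26.0/3.3 = 7.8788; K_W = (4C−1)/(4C−4)+0.615/C = 1.1871; K_s = 1+0.5/C = 1.0635
F_a = (F_max−F_min)/2 = 144 N; F_m = (F_max+F_min)/2 = 491 N
τ_a = K_W·8F_aD/(πd³) = 1.1871 × 265.3 = 314.93 MPa
τ_m = K_s·8F_mD/(πd³) = 1.0635 × 904.59 = 962 MPa
Goodman: 1/n_f = τ_a/S_se + τ_m/S_su = 314.93/420 + 962/1030 = 0.74984 + 0.93398 = 1.6838
n_f = 1/1.6838 = 0.5939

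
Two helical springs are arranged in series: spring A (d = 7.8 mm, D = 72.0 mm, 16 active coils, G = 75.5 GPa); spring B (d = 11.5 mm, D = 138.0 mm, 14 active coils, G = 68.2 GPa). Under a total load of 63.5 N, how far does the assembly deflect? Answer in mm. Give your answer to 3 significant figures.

26.5 mm

k_A = Gd⁴/(8D³N_a) = (75.5×10³)(7.8⁴)/(8·72.0³·16) = 5.8495 N/mm
k_B = Gd⁴/(8D³N_a) = (68.2×10³)(11.5⁴)/(8·138.0³·14) = 4.0525 N/mm
Series: 1/k_eq = 1/5.8495 + 1/4.0525 = 0.41772; k_eq = 2.394 N/mm
δ = F/k_eq = 63.5/2.394 = 26.525 mm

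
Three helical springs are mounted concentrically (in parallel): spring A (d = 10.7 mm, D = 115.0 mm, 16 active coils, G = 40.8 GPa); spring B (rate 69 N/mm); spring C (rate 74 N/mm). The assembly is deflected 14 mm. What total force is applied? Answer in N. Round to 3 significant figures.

k_A = Gd⁴/(8D³N_a) = (40.8×10³)(10.7⁴)/(8·115.0³·16) = 2.7472 N/mm
Parallel: k_eq = 2.7472 + 69 + 74 = 145.75 N/mm
F = k_eq·δ = 145.75·14 = 2040.5 N

2040 N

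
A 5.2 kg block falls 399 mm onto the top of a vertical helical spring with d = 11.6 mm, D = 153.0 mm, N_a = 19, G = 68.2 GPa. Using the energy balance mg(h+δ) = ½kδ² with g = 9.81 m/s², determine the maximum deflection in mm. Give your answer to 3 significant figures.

k = Gd⁴/(8D³N_a) = (68.2×10³)(11.6⁴)/(8·153.0³·19) = 2.2683 N/mm
W = mg = 5.2 × 9.81 = 51.012 N
½kδ² − Wδ − Wh = 0 → δ = (W + √(W² + 2kWh))/k
δ = (51.012 + √(2602.2 + 92336.6))/2.2683 = (51.012 + 308.12)/2.2683 = 158.33 mm

158 mm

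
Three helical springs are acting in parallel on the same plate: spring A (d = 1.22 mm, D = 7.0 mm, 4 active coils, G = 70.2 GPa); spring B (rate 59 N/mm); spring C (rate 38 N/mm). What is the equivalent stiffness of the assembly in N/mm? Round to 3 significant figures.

111 N/mm

k_A = Gd⁴/(8D³N_a) = (70.2×10³)(1.22⁴)/(8·7.0³·4) = 14.169 N/mm
Parallel: k_eq = 14.169 + 59 + 38 = 111.17 N/mm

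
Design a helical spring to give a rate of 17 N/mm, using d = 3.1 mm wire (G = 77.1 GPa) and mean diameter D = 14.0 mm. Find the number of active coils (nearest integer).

19

N_a = Gd⁴/(8D³k) = (77.1×10³ × 3.1⁴)/(8 × 14.0³ × 17)
    = 7.12035e+06 / 373184 = 19.08 → 19 coils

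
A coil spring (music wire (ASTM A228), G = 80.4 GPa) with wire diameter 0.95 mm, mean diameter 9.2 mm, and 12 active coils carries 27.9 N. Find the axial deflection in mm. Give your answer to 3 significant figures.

31.8 mm

k = Gd⁴/(8D³N_a) = (80.4×10³)(0.95⁴)/(8·9.2³·12) = 0.87602 N/mm
δ = F/k = 27.9 / 0.87602 = 31.848 mm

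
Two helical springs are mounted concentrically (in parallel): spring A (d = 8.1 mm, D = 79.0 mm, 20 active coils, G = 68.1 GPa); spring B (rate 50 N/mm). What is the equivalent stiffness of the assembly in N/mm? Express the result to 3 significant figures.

k_A = Gd⁴/(8D³N_a) = (68.1×10³)(8.1⁴)/(8·79.0³·20) = 3.7161 N/mm
Parallel: k_eq = 3.7161 + 50 = 53.716 N/mm

53.7 N/mm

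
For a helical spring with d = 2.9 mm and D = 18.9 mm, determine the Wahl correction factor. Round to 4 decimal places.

1.2303

C = D/d = 18.9/2.9 = 6.5172
K_W = (4C−1)/(4C−4) + 0.615/C = 25.069/22.069 + 0.0944 = 1.2303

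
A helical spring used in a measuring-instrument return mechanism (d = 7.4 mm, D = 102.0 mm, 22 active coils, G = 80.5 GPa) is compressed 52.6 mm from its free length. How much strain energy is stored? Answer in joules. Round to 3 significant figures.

k = Gd⁴/(8D³N_a) = (80.5×10³)(7.4⁴)/(8·102.0³·22) = 1.2924 N/mm
U = ½kδ² = 0.5 × 1.2924 × 52.6² = 1787.9 N·mm = 1.7879 J

1.79 J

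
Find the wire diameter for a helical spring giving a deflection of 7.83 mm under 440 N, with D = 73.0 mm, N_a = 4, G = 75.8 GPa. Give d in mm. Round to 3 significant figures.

Required rate k = F/δ = 440/7.83 = 56.194 N/mm
d = (8D³N_a·k / G)^(1/4) = (8·73.0³·4·56.194 / (75.8×10³))^0.25
  = (9228.7)^0.25 = 9.8013 mm

9.80 mm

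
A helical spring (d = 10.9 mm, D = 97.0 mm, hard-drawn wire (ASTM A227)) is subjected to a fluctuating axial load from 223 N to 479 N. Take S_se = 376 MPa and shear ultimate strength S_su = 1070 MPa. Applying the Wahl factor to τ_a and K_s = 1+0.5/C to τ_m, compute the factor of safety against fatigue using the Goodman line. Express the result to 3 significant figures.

7.06

C = D/d = 97.0/10.9 = 8.8991; K_W = (4C−1)/(4C−4)+0.615/C = 1.1641; K_s = 1+0.5/C = 1.0562
F_a = (F_max−F_min)/2 = 128 N; F_m = (F_max+F_min)/2 = 351 N
τ_a = K_W·8F_aD/(πd³) = 1.1641 × 24.414 = 28.419 MPa
τ_m = K_s·8F_mD/(πd³) = 1.0562 × 66.948 = 70.71 MPa
Goodman: 1/n_f = τ_a/S_se + τ_m/S_su = 28.419/376 + 70.71/1070 = 0.07558 + 0.06608 = 0.14167
n_f = 1/0.14167 = 7.059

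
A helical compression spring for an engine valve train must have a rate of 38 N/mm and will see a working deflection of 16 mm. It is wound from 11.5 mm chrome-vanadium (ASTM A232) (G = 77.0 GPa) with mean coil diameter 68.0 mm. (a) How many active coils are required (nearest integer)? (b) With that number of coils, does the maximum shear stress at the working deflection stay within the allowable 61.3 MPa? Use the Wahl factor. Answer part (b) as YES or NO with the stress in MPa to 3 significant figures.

N_a = Gd⁴/(8D³k) = (77.0×10³)(11.5⁴)/(8·68.0³·38) = 14.09 → N_a = 14
Actual rate k = Gd⁴/(8D³·14) = 38.242 N/mm
Working load F = kδ = 38.242·16 = 611.87 N
C = 68.0/11.5 = 5.9130; K_W = (4C−1)/(4C−4)+0.615/C = 1.2567
τ_max = K_W·8FD/(πd³) = 1.2567·69.665 = 87.545 MPa
τ_max > 61.3 MPa → exceeds allowable

(a) 14 coils; (b) NO, τ_max = 87.5 MPa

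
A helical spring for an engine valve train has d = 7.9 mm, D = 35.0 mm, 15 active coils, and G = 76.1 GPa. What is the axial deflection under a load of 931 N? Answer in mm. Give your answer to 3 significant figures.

k = Gd⁴/(8D³N_a) = (76.1×10³)(7.9⁴)/(8·35.0³·15) = 57.611 N/mm
δ = F/k = 931 / 57.611 = 16.16 mm

16.2 mm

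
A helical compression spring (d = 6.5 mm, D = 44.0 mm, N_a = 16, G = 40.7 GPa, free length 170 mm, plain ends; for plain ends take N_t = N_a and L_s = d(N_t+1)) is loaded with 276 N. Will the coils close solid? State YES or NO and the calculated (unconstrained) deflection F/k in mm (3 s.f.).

NO, δ = 41.4 mm

k = Gd⁴/(8D³N_a) = (40.7×10³)(6.5⁴)/(8·44.0³·16) = 6.6632 N/mm
N_t = 16; L_s = 6.5·17 = 110.5 mm; δ_solid = L₀ − L_s = 170 − 110.5 = 59.5 mm
δ = F/k = 276/6.6632 = 41.422 mm
δ < δ_solid → spring does not go solid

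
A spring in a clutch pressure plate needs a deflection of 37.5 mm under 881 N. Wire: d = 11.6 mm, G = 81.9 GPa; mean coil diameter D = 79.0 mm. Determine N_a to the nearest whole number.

Required rate k = F/δ = 881/37.5 = 23.493 N/mm
N_a = Gd⁴/(8D³k) = (81.9×10³ × 11.6⁴)/(8 × 79.0³ × 23.493)
    = 1.48291e+09 / 9.2665e+07 = 16 → 16 coils

16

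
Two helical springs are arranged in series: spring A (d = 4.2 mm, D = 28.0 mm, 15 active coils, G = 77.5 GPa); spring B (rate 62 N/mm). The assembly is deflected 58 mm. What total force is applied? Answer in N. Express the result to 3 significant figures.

k_A = Gd⁴/(8D³N_a) = (77.5×10³)(4.2⁴)/(8·28.0³·15) = 9.1547 N/mm
Series: 1/k_eq = 1/9.1547 + 1/62 = 0.12536; k_eq = 7.9769 N/mm
F = k_eq·δ = 7.9769·58 = 462.66 N

463 N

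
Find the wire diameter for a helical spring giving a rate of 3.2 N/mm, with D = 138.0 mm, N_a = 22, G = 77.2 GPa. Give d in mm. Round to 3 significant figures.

d = (8D³N_a·k / G)^(1/4) = (8·138.0³·22·3.2 / (77.2×10³))^0.25
  = (19173)^0.25 = 11.7671 mm

11.8 mm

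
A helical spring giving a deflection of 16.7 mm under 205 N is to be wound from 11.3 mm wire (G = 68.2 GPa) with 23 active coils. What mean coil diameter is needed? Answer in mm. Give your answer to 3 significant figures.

79.0 mm

Required rate k = F/δ = 205/16.7 = 12.275 N/mm
D = (Gd⁴/(8N_a·k))^(1/3) = (68.2×10³·11.3⁴/(8·23·12.275))^(1/3)
  = (492315)^(1/3) = 78.9613 mm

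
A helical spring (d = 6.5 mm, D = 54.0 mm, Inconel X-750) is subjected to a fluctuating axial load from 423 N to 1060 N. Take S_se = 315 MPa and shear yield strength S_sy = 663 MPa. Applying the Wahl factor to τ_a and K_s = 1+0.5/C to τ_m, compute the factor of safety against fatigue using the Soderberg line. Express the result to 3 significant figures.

C = D/d = 54.0/6.5 = 8.3077; K_W = (4C−1)/(4C−4)+0.615/C = 1.1767; K_s = 1+0.5/C = 1.0602
F_a = (F_max−F_min)/2 = 318.5 N; F_m = (F_max+F_min)/2 = 741.5 N
τ_a = K_W·8F_aD/(πd³) = 1.1767 × 159.48 = 187.65 MPa
τ_m = K_s·8F_mD/(πd³) = 1.0602 × 371.28 = 393.63 MPa
Soderberg: 1/n_f = τ_a/S_se + τ_m/S_sy = 187.65/315 + 393.63/663 = 0.59572 + 0.59371 = 1.1894
n_f = 1/1.1894 = 0.8407

0.841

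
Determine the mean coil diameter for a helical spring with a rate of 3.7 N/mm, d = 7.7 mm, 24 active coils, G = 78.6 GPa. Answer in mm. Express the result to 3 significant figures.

73.0 mm

D = (Gd⁴/(8N_a·k))^(1/3) = (78.6×10³·7.7⁴/(8·24·3.7))^(1/3)
  = (388940)^(1/3) = 72.9952 mm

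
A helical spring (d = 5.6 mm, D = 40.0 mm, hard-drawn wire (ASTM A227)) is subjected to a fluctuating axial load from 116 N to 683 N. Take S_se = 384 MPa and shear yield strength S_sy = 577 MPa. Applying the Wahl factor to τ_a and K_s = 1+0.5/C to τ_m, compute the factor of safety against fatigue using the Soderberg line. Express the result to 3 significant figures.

1.06

C = D/d = 40.0/5.6 = 7.1429; K_W = (4C−1)/(4C−4)+0.615/C = 1.2082; K_s = 1+0.5/C = 1.0700
F_a = (F_max−F_min)/2 = 283.5 N; F_m = (F_max+F_min)/2 = 399.5 N
τ_a = K_W·8F_aD/(πd³) = 1.2082 × 164.43 = 198.67 MPa
τ_m = K_s·8F_mD/(πd³) = 1.0700 × 231.71 = 247.93 MPa
Soderberg: 1/n_f = τ_a/S_se + τ_m/S_sy = 198.67/384 + 247.93/577 = 0.51736 + 0.42970 = 0.94706
n_f = 1/0.94706 = 1.056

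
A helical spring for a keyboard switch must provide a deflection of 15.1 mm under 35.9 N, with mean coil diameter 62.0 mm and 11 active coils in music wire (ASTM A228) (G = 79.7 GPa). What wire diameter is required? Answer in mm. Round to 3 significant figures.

5.00 mm

Required rate k = F/δ = 35.9/15.1 = 2.3775 N/mm
d = (8D³N_a·k / G)^(1/4) = (8·62.0³·11·2.3775 / (79.7×10³))^0.25
  = (625.63)^0.25 = 5.0013 mm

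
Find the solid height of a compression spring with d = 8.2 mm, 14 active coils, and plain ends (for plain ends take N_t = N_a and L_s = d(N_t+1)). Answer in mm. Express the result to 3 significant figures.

123 mm

plain ends: N_t = N_a = 14
L_s = d·(N_t+1) = 8.2 × 15 = 123 mm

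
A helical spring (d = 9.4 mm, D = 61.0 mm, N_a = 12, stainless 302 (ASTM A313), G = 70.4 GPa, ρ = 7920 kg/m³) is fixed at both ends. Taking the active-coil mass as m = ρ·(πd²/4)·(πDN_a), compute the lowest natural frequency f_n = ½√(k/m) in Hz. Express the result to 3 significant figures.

70.6 Hz

k = Gd⁴/(8D³N_a) = (70.4×10³)(9.4⁴)/(8·61.0³·12) = 25.225 N/mm = 25225 N/m
Wire length L = πDN_a = π·61.0·12 = 2299.6 mm
m = ρ·(πd²/4)·L = 7920 × 69.398×10⁻⁶ m² × 2.2996 m = 1.264 kg
f_n = ½√(k/m) = 0.5·√(25225/1.264) = 0.5·√(19957) = 70.634 Hz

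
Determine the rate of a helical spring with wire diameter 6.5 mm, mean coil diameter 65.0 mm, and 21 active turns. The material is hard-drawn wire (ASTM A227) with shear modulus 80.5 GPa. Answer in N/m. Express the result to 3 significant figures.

3110 N/m

k = Gd⁴/(8D³N_a) = (80.5×10³ × 6.5⁴) / (8 × 65.0³ × 21)
  = 1.43698e+08 / 4.6137e+07 = 3.1146 N/mm = 3114.6 N/m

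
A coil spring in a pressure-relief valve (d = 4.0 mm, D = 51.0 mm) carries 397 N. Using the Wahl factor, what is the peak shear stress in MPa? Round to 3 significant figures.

896 MPa

Spring index C = D/d = 51.0/4.0 = 12.7500
K_W = (4C−1)/(4C−4) + 0.615/C = 50.000/47.000 + 0.0482 = 1.1121
τ₀ = 8FD/(πd³) = 8·397·51.0/(π·4.0³) = 161976/201.06 = 805.6 MPa
τ_max = K·τ₀ = 1.1121 × 805.6 = 895.88 MPa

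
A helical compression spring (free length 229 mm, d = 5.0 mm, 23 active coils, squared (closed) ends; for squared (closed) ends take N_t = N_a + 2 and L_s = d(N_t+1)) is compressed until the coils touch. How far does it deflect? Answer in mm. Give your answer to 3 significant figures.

99.0 mm

N_t = 25; L_s = 5.0·26 = 130 mm
δ_solid = L₀ − L_s = 229 − 130 = 99 mm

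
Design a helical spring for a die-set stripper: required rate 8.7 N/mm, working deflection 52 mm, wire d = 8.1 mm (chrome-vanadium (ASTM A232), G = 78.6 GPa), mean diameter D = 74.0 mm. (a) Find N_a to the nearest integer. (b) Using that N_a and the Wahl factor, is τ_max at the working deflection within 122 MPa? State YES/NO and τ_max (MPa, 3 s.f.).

(a) 12 coils; (b) NO, τ_max = 186 MPa

N_a = Gd⁴/(8D³k) = (78.6×10³)(8.1⁴)/(8·74.0³·8.7) = 12 → N_a = 12
Actual rate k = Gd⁴/(8D³·12) = 8.6975 N/mm
Working load F = kδ = 8.6975·52 = 452.27 N
C = 74.0/8.1 = 9.1358; K_W = (4C−1)/(4C−4)+0.615/C = 1.1595
τ_max = K_W·8FD/(πd³) = 1.1595·160.37 = 185.95 MPa
τ_max > 122 MPa → exceeds allowable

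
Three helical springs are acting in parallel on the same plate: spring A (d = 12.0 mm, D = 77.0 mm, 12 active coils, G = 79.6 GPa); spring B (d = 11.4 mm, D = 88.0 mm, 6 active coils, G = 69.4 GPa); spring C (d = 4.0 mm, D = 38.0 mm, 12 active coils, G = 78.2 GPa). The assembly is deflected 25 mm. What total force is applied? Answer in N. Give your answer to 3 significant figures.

k_A = Gd⁴/(8D³N_a) = (79.6×10³)(12.0⁴)/(8·77.0³·12) = 37.661 N/mm
k_B = Gd⁴/(8D³N_a) = (69.4×10³)(11.4⁴)/(8·88.0³·6) = 35.834 N/mm
k_C = Gd⁴/(8D³N_a) = (78.2×10³)(4.0⁴)/(8·38.0³·12) = 3.8004 N/mm
Parallel: k_eq = 37.661 + 35.834 + 3.8004 = 77.295 N/mm
F = k_eq·δ = 77.295·25 = 1932.4 N

1930 N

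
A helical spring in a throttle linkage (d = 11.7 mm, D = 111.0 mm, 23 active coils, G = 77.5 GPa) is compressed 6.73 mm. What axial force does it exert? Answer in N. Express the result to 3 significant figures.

k = Gd⁴/(8D³N_a) = (77.5×10³)(11.7⁴)/(8·111.0³·23) = 5.7711 N/mm
F = k·δ = 5.7711 × 6.73 = 38.839 N

38.8 N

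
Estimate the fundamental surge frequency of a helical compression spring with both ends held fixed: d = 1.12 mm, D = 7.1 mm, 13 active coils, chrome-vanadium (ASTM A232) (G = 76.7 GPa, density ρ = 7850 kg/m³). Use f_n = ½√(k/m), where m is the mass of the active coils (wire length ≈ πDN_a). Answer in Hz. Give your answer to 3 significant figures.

k = Gd⁴/(8D³N_a) = (76.7×10³)(1.12⁴)/(8·7.1³·13) = 3.2423 N/mm = 3242.3 N/m
Wire length L = πDN_a = π·7.1·13 = 289.97 mm
m = ρ·(πd²/4)·L = 7850 × 0.9852×10⁻⁶ m² × 0.28997 m = 0.0022426 kg
f_n = ½√(k/m) = 0.5·√(3242.3/0.0022426) = 0.5·√(1.4458e+06) = 601.21 Hz

601 Hz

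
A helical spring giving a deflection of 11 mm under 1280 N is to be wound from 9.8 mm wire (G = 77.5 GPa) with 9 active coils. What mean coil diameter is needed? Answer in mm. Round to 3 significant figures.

44.0 mm

Required rate k = F/δ = 1280/11 = 116.36 N/mm
D = (Gd⁴/(8N_a·k))^(1/3) = (77.5×10³·9.8⁴/(8·9·116.36))^(1/3)
  = (85321.1)^(1/3) = 44.0236 mm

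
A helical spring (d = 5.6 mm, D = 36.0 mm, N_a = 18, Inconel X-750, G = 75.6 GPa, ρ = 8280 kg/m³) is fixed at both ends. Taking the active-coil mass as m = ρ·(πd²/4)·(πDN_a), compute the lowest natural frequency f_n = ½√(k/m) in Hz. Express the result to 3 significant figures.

k = Gd⁴/(8D³N_a) = (75.6×10³)(5.6⁴)/(8·36.0³·18) = 11.066 N/mm = 11066 N/m
Wire length L = πDN_a = π·36.0·18 = 2035.8 mm
m = ρ·(πd²/4)·L = 8280 × 24.63×10⁻⁶ m² × 2.0358 m = 0.41517 kg
f_n = ½√(k/m) = 0.5·√(11066/0.41517) = 0.5·√(26655) = 81.632 Hz

81.6 Hz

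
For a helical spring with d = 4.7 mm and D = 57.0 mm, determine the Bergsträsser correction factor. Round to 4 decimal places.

1.1099

C = D/d = 57.0/4.7 = 12.1277
K_B = (4C+2)/(4C−3) = 50.511/45.511 = 1.1099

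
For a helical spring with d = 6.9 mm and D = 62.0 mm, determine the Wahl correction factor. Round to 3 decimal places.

C = D/d = 62.0/6.9 = 8.9855
K_W = (4C−1)/(4C−4) + 0.615/C = 34.942/31.942 + 0.0684 = 1.1624

1.162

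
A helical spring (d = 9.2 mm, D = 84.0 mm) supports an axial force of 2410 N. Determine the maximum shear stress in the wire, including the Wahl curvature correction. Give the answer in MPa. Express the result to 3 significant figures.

Spring index C = D/d = 84.0/9.2 = 9.1304
K_W = (4C−1)/(4C−4) + 0.615/C = 35.522/32.522 + 0.0674 = 1.1596
τ₀ = 8FD/(πd³) = 8·2410·84.0/(π·9.2³) = 1.61952e+06/2446.3 = 662.02 MPa
τ_max = K·τ₀ = 1.1596 × 662.02 = 767.68 MPa

768 MPa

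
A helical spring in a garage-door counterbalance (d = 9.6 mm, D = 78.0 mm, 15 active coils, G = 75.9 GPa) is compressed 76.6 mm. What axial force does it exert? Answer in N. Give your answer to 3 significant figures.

867 N

k = Gd⁴/(8D³N_a) = (75.9×10³)(9.6⁴)/(8·78.0³·15) = 11.32 N/mm
F = k·δ = 11.32 × 76.6 = 867.14 N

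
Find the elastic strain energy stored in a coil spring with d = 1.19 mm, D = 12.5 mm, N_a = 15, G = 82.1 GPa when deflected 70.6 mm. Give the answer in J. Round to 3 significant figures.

k = Gd⁴/(8D³N_a) = (82.1×10³)(1.19⁴)/(8·12.5³·15) = 0.70246 N/mm
U = ½kδ² = 0.5 × 0.70246 × 70.6² = 1750.6 N·mm = 1.7506 J

1.75 J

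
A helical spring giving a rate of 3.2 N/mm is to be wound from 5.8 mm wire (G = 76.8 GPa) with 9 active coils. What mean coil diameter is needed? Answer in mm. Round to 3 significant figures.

D = (Gd⁴/(8N_a·k))^(1/3) = (76.8×10³·5.8⁴/(8·9·3.2))^(1/3)
  = (377217)^(1/3) = 72.2543 mm

72.3 mm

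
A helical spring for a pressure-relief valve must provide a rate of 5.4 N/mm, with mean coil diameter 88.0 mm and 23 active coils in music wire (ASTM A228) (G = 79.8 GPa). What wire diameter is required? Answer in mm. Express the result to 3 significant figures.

d = (8D³N_a·k / G)^(1/4) = (8·88.0³·23·5.4 / (79.8×10³))^0.25
  = (8485.1)^0.25 = 9.5976 mm

9.60 mm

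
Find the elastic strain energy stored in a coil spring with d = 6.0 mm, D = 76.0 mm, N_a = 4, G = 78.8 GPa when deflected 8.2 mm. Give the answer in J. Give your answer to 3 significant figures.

0.244 J

k = Gd⁴/(8D³N_a) = (78.8×10³)(6.0⁴)/(8·76.0³·4) = 7.2701 N/mm
U = ½kδ² = 0.5 × 7.2701 × 8.2² = 244.42 N·mm = 0.24442 J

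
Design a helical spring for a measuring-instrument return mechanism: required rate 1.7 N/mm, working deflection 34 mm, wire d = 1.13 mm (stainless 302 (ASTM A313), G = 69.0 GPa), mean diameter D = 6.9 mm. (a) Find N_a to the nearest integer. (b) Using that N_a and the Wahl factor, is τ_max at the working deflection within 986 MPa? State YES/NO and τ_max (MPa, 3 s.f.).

(a) 25 coils; (b) YES, τ_max = 884 MPa

N_a = Gd⁴/(8D³k) = (69.0×10³)(1.13⁴)/(8·6.9³·1.7) = 25.18 → N_a = 25
Actual rate k = Gd⁴/(8D³·25) = 1.7123 N/mm
Working load F = kδ = 1.7123·34 = 58.219 N
C = 6.9/1.13 = 6.1062; K_W = (4C−1)/(4C−4)+0.615/C = 1.2476
τ_max = K_W·8FD/(πd³) = 1.2476·708.95 = 884.49 MPa
τ_max ≤ 986 MPa → acceptable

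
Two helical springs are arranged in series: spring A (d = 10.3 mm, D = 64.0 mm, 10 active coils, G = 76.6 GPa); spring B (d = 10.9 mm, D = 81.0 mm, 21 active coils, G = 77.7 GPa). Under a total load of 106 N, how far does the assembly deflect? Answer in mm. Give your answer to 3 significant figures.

k_A = Gd⁴/(8D³N_a) = (76.6×10³)(10.3⁴)/(8·64.0³·10) = 41.11 N/mm
k_B = Gd⁴/(8D³N_a) = (77.7×10³)(10.9⁴)/(8·81.0³·21) = 12.285 N/mm
Series: 1/k_eq = 1/41.11 + 1/12.285 = 0.10573; k_eq = 9.4583 N/mm
δ = F/k_eq = 106/9.4583 = 11.207 mm

11.2 mm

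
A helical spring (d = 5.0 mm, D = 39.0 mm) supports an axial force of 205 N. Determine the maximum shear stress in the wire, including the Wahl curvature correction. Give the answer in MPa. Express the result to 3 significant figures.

194 MPa

Spring index C = D/d = 39.0/5.0 = 7.8000
K_W = (4C−1)/(4C−4) + 0.615/C = 30.200/27.200 + 0.0788 = 1.1891
τ₀ = 8FD/(πd³) = 8·205·39.0/(π·5.0³) = 63960/392.7 = 162.87 MPa
τ_max = K·τ₀ = 1.1891 × 162.87 = 193.68 MPa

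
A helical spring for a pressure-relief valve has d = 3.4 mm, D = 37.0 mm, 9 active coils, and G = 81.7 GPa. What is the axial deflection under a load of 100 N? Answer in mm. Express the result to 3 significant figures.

k = Gd⁴/(8D³N_a) = (81.7×10³)(3.4⁴)/(8·37.0³·9) = 2.9936 N/mm
δ = F/k = 100 / 2.9936 = 33.404 mm

33.4 mm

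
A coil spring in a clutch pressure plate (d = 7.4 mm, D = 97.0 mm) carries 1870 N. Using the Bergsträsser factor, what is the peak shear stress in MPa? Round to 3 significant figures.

Spring index C = D/d = 97.0/7.4 = 13.1081
K_B = (4C+2)/(4C−3) = 54.432/49.432 = 1.1011
τ₀ = 8FD/(πd³) = 8·1870·97.0/(π·7.4³) = 1.45112e+06/1273 = 1139.9 MPa
τ_max = K·τ₀ = 1.1011 × 1139.9 = 1255.2 MPa

1260 MPa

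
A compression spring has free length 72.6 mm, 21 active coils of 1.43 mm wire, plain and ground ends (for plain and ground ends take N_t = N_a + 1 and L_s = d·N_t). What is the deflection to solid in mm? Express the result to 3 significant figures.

N_t = 22; L_s = 1.43·22 = 31.46 mm
δ_solid = L₀ − L_s = 72.6 − 31.46 = 41.14 mm

41.1 mm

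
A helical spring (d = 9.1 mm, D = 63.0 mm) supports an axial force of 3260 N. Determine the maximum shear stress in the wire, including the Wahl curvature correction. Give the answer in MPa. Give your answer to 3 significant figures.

844 MPa

Spring index C = D/d = 63.0/9.1 = 6.9231
K_W = (4C−1)/(4C−4) + 0.615/C = 26.692/23.692 + 0.0888 = 1.2155
τ₀ = 8FD/(πd³) = 8·3260·63.0/(π·9.1³) = 1.64304e+06/2367.4 = 694.02 MPa
τ_max = K·τ₀ = 1.2155 × 694.02 = 843.56 MPa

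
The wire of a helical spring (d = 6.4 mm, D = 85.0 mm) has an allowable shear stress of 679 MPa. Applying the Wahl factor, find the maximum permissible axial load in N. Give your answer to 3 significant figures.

C = D/d = 85.0/6.4 = 13.2812
K_W = (4C−1)/(4C−4) + 0.615/C = 52.125/49.125 + 0.0463 = 1.1074
τ_max = K·8FD/(πd³) → F_max = τ_allow·πd³/(8DK)
F_max = 679·π·6.4³/(8·85.0·1.1074) = 5.5919e+05/753.01 = 742.6 N

743 N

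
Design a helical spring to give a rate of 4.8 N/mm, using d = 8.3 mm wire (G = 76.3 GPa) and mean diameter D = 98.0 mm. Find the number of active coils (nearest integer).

N_a = Gd⁴/(8D³k) = (76.3×10³ × 8.3⁴)/(8 × 98.0³ × 4.8)
    = 3.62107e+08 / 3.61418e+07 = 10.02 → 10 coils

10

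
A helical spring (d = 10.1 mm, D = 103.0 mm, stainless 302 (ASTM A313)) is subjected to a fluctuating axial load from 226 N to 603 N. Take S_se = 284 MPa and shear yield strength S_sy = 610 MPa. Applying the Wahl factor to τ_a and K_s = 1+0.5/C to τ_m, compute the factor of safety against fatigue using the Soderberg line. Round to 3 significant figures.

2.67

C = D/d = 103.0/10.1 = 10.1980; K_W = (4C−1)/(4C−4)+0.615/C = 1.1418; K_s = 1+0.5/C = 1.0490
F_a = (F_max−F_min)/2 = 188.5 N; F_m = (F_max+F_min)/2 = 414.5 N
τ_a = K_W·8F_aD/(πd³) = 1.1418 × 47.987 = 54.794 MPa
τ_m = K_s·8F_mD/(πd³) = 1.0490 × 105.52 = 110.69 MPa
Soderberg: 1/n_f = τ_a/S_se + τ_m/S_sy = 54.794/284 + 110.69/610 = 0.19294 + 0.18147 = 0.3744
n_f = 1/0.3744 = 2.671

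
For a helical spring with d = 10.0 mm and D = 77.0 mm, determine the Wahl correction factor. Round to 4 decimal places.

C = D/d = 77.0/10.0 = 7.7000
K_W = (4C−1)/(4C−4) + 0.615/C = 29.800/26.800 + 0.0799 = 1.1918

1.1918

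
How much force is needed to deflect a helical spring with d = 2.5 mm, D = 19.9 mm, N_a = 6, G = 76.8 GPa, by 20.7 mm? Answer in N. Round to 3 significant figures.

k = Gd⁴/(8D³N_a) = (76.8×10³)(2.5⁴)/(8·19.9³·6) = 7.9309 N/mm
F = k·δ = 7.9309 × 20.7 = 164.17 N

164 N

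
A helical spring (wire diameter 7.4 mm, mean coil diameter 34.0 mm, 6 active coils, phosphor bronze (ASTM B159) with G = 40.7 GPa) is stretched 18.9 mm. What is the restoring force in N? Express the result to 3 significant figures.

k = Gd⁴/(8D³N_a) = (40.7×10³)(7.4⁴)/(8·34.0³·6) = 64.691 N/mm
F = k·δ = 64.691 × 18.9 = 1222.7 N

1220 N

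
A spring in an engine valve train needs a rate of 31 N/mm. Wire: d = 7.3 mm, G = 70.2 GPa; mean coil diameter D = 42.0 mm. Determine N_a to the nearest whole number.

N_a = Gd⁴/(8D³k) = (70.2×10³ × 7.3⁴)/(8 × 42.0³ × 31)
    = 1.99356e+08 / 1.83738e+07 = 10.85 → 11 coils

11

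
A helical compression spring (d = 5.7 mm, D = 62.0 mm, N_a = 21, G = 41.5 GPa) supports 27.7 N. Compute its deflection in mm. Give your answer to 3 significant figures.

25.3 mm

k = Gd⁴/(8D³N_a) = (41.5×10³)(5.7⁴)/(8·62.0³·21) = 1.0941 N/mm
δ = F/k = 27.7 / 1.0941 = 25.317 mm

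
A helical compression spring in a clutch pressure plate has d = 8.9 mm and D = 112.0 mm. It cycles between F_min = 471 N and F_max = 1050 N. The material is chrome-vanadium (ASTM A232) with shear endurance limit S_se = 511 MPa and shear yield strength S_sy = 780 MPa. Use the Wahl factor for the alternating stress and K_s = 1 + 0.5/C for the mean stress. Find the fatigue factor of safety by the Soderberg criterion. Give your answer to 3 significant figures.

1.50

C = D/d = 112.0/8.9 = 12.5843; K_W = (4C−1)/(4C−4)+0.615/C = 1.1136; K_s = 1+0.5/C = 1.0397
F_a = (F_max−F_min)/2 = 289.5 N; F_m = (F_max+F_min)/2 = 760.5 N
τ_a = K_W·8F_aD/(πd³) = 1.1136 × 117.12 = 130.43 MPa
τ_m = K_s·8F_mD/(πd³) = 1.0397 × 307.67 = 319.9 MPa
Soderberg: 1/n_f = τ_a/S_se + τ_m/S_sy = 130.43/511 + 319.9/780 = 0.25524 + 0.41012 = 0.66536
n_f = 1/0.66536 = 1.503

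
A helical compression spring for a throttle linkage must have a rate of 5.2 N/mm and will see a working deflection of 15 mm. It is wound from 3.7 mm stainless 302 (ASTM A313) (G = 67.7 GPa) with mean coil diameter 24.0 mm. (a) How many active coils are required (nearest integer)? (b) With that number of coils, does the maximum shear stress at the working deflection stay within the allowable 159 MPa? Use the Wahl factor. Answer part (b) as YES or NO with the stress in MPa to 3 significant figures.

N_a = Gd⁴/(8D³k) = (67.7×10³)(3.7⁴)/(8·24.0³·5.2) = 22.06 → N_a = 22
Actual rate k = Gd⁴/(8D³·22) = 5.2149 N/mm
Working load F = kδ = 5.2149·15 = 78.224 N
C = 24.0/3.7 = 6.4865; K_W = (4C−1)/(4C−4)+0.615/C = 1.2315
τ_max = K_W·8FD/(πd³) = 1.2315·94.381 = 116.23 MPa
τ_max ≤ 159 MPa → acceptable

(a) 22 coils; (b) YES, τ_max = 116 MPa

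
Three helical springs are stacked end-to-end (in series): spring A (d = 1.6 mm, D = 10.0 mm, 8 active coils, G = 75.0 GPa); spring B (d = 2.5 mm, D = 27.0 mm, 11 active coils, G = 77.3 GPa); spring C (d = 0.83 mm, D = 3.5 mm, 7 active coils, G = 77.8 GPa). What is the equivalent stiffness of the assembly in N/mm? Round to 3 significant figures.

1.30 N/mm

k_A = Gd⁴/(8D³N_a) = (75.0×10³)(1.6⁴)/(8·10.0³·8) = 7.68 N/mm
k_B = Gd⁴/(8D³N_a) = (77.3×10³)(2.5⁴)/(8·27.0³·11) = 1.7433 N/mm
k_C = Gd⁴/(8D³N_a) = (77.8×10³)(0.83⁴)/(8·3.5³·7) = 15.378 N/mm
Series: 1/k_eq = 1/7.68 + 1/1.7433 + 1/15.378 = 0.76887; k_eq = 1.3006 N/mm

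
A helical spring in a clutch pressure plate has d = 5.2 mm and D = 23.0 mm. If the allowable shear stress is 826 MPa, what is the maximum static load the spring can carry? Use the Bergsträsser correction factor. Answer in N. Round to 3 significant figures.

1480 N

C = D/d = 23.0/5.2 = 4.4231
K_B = (4C+2)/(4C−3) = 19.692/14.692 = 1.3403
τ_max = K·8FD/(πd³) → F_max = τ_allow·πd³/(8DK)
F_max = 826·π·5.2³/(8·23.0·1.3403) = 3.6487e+05/246.62 = 1479.5 N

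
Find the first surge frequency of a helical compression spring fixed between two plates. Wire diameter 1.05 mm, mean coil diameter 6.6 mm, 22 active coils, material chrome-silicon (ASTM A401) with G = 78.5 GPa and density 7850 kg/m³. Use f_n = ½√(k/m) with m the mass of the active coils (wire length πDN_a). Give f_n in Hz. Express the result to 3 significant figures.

390 Hz

k = Gd⁴/(8D³N_a) = (78.5×10³)(1.05⁴)/(8·6.6³·22) = 1.8857 N/mm = 1885.7 N/m
Wire length L = πDN_a = π·6.6·22 = 456.16 mm
m = ρ·(πd²/4)·L = 7850 × 0.8659×10⁻⁶ m² × 0.45616 m = 0.0031007 kg
f_n = ½√(k/m) = 0.5·√(1885.7/0.0031007) = 0.5·√(6.0817e+05) = 389.93 Hz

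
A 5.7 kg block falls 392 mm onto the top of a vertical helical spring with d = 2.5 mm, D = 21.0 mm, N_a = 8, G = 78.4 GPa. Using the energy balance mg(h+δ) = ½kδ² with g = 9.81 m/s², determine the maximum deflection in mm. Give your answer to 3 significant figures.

k = Gd⁴/(8D³N_a) = (78.4×10³)(2.5⁴)/(8·21.0³·8) = 5.167 N/mm
W = mg = 5.7 × 9.81 = 55.917 N
½kδ² − Wδ − Wh = 0 → δ = (W + √(W² + 2kWh))/k
δ = (55.917 + √(3126.7 + 226516))/5.167 = (55.917 + 479.21)/5.167 = 103.57 mm

104 mm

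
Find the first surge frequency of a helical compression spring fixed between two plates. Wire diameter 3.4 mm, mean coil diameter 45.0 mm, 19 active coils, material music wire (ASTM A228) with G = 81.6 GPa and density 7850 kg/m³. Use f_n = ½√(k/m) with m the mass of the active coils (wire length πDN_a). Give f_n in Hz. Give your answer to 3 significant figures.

32.1 Hz

k = Gd⁴/(8D³N_a) = (81.6×10³)(3.4⁴)/(8·45.0³·19) = 0.78727 N/mm = 787.27 N/m
Wire length L = πDN_a = π·45.0·19 = 2686.1 mm
m = ρ·(πd²/4)·L = 7850 × 9.0792×10⁻⁶ m² × 2.6861 m = 0.19144 kg
f_n = ½√(k/m) = 0.5·√(787.27/0.19144) = 0.5·√(4112.4) = 32.064 Hz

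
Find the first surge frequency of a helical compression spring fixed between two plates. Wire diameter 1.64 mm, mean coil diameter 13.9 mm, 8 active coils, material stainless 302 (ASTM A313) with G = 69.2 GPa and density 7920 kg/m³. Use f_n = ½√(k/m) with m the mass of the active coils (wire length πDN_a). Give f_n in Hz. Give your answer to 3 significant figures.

353 Hz

k = Gd⁴/(8D³N_a) = (69.2×10³)(1.64⁴)/(8·13.9³·8) = 2.9124 N/mm = 2912.4 N/m
Wire length L = πDN_a = π·13.9·8 = 349.35 mm
m = ρ·(πd²/4)·L = 7920 × 2.1124×10⁻⁶ m² × 0.34935 m = 0.0058446 kg
f_n = ½√(k/m) = 0.5·√(2912.4/0.0058446) = 0.5·√(4.9831e+05) = 352.96 Hz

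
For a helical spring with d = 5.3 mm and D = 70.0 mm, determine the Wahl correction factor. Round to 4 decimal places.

1.1080

C = D/d = 70.0/5.3 = 13.2075
K_W = (4C−1)/(4C−4) + 0.615/C = 51.830/48.830 + 0.0466 = 1.1080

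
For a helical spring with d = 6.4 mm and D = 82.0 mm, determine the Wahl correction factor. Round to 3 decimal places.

1.111

C = D/d = 82.0/6.4 = 12.8125
K_W = (4C−1)/(4C−4) + 0.615/C = 50.250/47.250 + 0.0480 = 1.1115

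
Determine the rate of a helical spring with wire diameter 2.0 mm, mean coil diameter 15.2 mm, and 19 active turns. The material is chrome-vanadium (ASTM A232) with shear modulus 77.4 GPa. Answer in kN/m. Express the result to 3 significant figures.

k = Gd⁴/(8D³N_a) = (77.4×10³ × 2.0⁴) / (8 × 15.2³ × 19)
  = 1.2384e+06 / 533795 = 2.32 N/mm

2.32 kN/m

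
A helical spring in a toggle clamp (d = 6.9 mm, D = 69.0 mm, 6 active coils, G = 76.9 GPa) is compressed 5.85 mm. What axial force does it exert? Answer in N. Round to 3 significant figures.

64.7 N

k = Gd⁴/(8D³N_a) = (76.9×10³)(6.9⁴)/(8·69.0³·6) = 11.054 N/mm
F = k·δ = 11.054 × 5.85 = 64.668 N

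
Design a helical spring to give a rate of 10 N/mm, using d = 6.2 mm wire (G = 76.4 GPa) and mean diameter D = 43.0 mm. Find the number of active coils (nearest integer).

N_a = Gd⁴/(8D³k) = (76.4×10³ × 6.2⁴)/(8 × 43.0³ × 10)
    = 1.12891e+08 / 6.36056e+06 = 17.75 → 18 coils

18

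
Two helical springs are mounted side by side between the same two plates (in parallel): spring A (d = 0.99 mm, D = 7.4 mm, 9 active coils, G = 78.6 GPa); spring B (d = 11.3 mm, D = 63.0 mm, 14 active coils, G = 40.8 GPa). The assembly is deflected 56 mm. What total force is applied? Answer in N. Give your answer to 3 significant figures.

k_A = Gd⁴/(8D³N_a) = (78.6×10³)(0.99⁴)/(8·7.4³·9) = 2.5878 N/mm
k_B = Gd⁴/(8D³N_a) = (40.8×10³)(11.3⁴)/(8·63.0³·14) = 23.754 N/mm
Parallel: k_eq = 2.5878 + 23.754 = 26.342 N/mm
F = k_eq·δ = 26.342·56 = 1475.1 N

1480 N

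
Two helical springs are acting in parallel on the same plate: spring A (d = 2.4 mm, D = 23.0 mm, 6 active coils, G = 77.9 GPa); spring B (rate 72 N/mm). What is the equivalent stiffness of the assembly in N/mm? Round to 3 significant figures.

76.4 N/mm

k_A = Gd⁴/(8D³N_a) = (77.9×10³)(2.4⁴)/(8·23.0³·6) = 4.4255 N/mm
Parallel: k_eq = 4.4255 + 72 = 76.425 N/mm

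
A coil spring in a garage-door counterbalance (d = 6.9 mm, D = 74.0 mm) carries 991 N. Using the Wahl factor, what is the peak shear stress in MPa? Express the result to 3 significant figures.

Spring index C = D/d = 74.0/6.9 = 10.7246
K_W = (4C−1)/(4C−4) + 0.615/C = 41.899/38.899 + 0.0573 = 1.1345
τ₀ = 8FD/(πd³) = 8·991·74.0/(π·6.9³) = 586672/1032 = 568.46 MPa
τ_max = K·τ₀ = 1.1345 × 568.46 = 644.9 MPa

645 MPa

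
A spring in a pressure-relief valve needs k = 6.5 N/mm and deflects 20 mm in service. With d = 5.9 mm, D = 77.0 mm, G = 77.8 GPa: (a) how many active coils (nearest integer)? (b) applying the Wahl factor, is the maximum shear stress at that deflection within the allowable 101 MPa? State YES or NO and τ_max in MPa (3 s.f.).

N_a = Gd⁴/(8D³k) = (77.8×10³)(5.9⁴)/(8·77.0³·6.5) = 3.971 → N_a = 4
Actual rate k = Gd⁴/(8D³·4) = 6.4531 N/mm
Working load F = kδ = 6.4531·20 = 129.06 N
C = 77.0/5.9 = 13.0508; K_W = (4C−1)/(4C−4)+0.615/C = 1.1094
τ_max = K_W·8FD/(πd³) = 1.1094·123.22 = 136.69 MPa
τ_max > 101 MPa → exceeds allowable

(a) 4 coils; (b) NO, τ_max = 137 MPa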